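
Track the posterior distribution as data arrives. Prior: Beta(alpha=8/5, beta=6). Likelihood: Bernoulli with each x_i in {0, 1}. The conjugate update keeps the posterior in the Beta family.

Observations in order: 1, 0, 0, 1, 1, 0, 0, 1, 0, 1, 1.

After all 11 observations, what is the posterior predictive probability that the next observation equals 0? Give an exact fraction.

55/93

obs 1: x=1 → posterior Beta(13/5, 6)
obs 2: x=0 → posterior Beta(13/5, 7)
obs 3: x=0 → posterior Beta(13/5, 8)
obs 4: x=1 → posterior Beta(18/5, 8)
obs 5: x=1 → posterior Beta(23/5, 8)
obs 6: x=0 → posterior Beta(23/5, 9)
obs 7: x=0 → posterior Beta(23/5, 10)
obs 8: x=1 → posterior Beta(28/5, 10)
obs 9: x=0 → posterior Beta(28/5, 11)
obs 10: x=1 → posterior Beta(33/5, 11)
obs 11: x=1 → posterior Beta(38/5, 11)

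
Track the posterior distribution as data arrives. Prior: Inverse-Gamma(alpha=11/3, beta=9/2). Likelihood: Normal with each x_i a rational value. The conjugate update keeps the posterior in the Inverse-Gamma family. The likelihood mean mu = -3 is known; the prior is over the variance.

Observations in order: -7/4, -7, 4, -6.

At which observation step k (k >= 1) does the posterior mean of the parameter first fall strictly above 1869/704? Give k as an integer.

obs 1: x=-7/4 → posterior Inverse-Gamma(25/6, 169/32)
obs 2: x=-7 → posterior Inverse-Gamma(14/3, 425/32)
obs 3: x=4 → posterior Inverse-Gamma(31/6, 1209/32)
obs 4: x=-6 → posterior Inverse-Gamma(17/3, 1353/32)

k = 2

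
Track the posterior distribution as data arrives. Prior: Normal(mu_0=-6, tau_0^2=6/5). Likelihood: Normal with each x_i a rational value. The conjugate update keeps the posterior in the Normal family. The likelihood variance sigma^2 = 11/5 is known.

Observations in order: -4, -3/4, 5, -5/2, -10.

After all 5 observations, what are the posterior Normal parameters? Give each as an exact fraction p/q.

obs 1: x=-4 → posterior Normal(-90/17, 66/85)
obs 2: x=-3/4 → posterior Normal(-189/46, 66/115)
obs 3: x=5 → posterior Normal(-129/58, 66/145)
obs 4: x=-5/2 → posterior Normal(-159/70, 66/175)
obs 5: x=-10 → posterior Normal(-279/82, 66/205)

mu_0=-279/82, tau_0^2=66/205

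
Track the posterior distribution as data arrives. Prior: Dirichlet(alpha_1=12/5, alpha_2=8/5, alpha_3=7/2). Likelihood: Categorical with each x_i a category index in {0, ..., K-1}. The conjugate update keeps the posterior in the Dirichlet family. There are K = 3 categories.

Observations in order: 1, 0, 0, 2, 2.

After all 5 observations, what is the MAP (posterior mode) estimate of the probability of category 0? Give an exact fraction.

34/95

obs 1: x=1 → posterior Dirichlet(12/5, 13/5, 7/2)
obs 2: x=0 → posterior Dirichlet(17/5, 13/5, 7/2)
obs 3: x=0 → posterior Dirichlet(22/5, 13/5, 7/2)
obs 4: x=2 → posterior Dirichlet(22/5, 13/5, 9/2)
obs 5: x=2 → posterior Dirichlet(22/5, 13/5, 11/2)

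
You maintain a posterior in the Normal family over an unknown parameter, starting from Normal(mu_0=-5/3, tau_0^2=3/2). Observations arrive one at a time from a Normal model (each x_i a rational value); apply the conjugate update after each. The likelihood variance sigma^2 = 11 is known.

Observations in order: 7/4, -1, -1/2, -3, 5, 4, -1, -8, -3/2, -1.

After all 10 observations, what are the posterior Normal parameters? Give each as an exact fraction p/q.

obs 1: x=7/4 → posterior Normal(-377/300, 33/25)
obs 2: x=-1 → posterior Normal(-59/48, 33/28)
obs 3: x=-1/2 → posterior Normal(-431/372, 33/31)
obs 4: x=-3 → posterior Normal(-539/408, 33/34)
obs 5: x=5 → posterior Normal(-359/444, 33/37)
obs 6: x=4 → posterior Normal(-43/96, 33/40)
obs 7: x=-1 → posterior Normal(-251/516, 33/43)
obs 8: x=-8 → posterior Normal(-539/552, 33/46)
obs 9: x=-3/2 → posterior Normal(-593/588, 33/49)
obs 10: x=-1 → posterior Normal(-629/624, 33/52)

mu_0=-629/624, tau_0^2=33/52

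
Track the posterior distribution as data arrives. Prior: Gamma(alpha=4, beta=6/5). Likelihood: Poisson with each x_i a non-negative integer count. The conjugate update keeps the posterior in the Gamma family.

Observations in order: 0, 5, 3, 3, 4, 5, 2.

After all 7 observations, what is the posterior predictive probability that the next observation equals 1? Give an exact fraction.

obs 1: x=0 → posterior Gamma(4, 11/5)
obs 2: x=5 → posterior Gamma(9, 16/5)
obs 3: x=3 → posterior Gamma(12, 21/5)
obs 4: x=3 → posterior Gamma(15, 26/5)
obs 5: x=4 → posterior Gamma(19, 31/5)
obs 6: x=5 → posterior Gamma(24, 36/5)
obs 7: x=2 → posterior Gamma(26, 41/5)

55628023744336067401877766119229245409867665/392131255378806708688944463025235778819063808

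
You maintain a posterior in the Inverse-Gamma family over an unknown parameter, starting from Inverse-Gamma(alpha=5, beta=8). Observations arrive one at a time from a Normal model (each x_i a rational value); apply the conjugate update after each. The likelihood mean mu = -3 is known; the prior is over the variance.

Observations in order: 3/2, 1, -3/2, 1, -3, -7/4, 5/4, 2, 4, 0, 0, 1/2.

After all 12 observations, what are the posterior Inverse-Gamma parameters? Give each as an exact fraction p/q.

alpha=11, beta=1555/16

obs 1: x=3/2 → posterior Inverse-Gamma(11/2, 145/8)
obs 2: x=1 → posterior Inverse-Gamma(6, 209/8)
obs 3: x=-3/2 → posterior Inverse-Gamma(13/2, 109/4)
obs 4: x=1 → posterior Inverse-Gamma(7, 141/4)
obs 5: x=-3 → posterior Inverse-Gamma(15/2, 141/4)
obs 6: x=-7/4 → posterior Inverse-Gamma(8, 1153/32)
obs 7: x=5/4 → posterior Inverse-Gamma(17/2, 721/16)
obs 8: x=2 → posterior Inverse-Gamma(9, 921/16)
obs 9: x=4 → posterior Inverse-Gamma(19/2, 1313/16)
obs 10: x=0 → posterior Inverse-Gamma(10, 1385/16)
obs 11: x=0 → posterior Inverse-Gamma(21/2, 1457/16)
obs 12: x=1/2 → posterior Inverse-Gamma(11, 1555/16)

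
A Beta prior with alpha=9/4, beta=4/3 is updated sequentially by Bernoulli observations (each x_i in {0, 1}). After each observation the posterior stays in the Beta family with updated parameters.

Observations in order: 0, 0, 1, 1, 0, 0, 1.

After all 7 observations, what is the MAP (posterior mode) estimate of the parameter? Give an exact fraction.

51/103

obs 1: x=0 → posterior Beta(9/4, 7/3)
obs 2: x=0 → posterior Beta(9/4, 10/3)
obs 3: x=1 → posterior Beta(13/4, 10/3)
obs 4: x=1 → posterior Beta(17/4, 10/3)
obs 5: x=0 → posterior Beta(17/4, 13/3)
obs 6: x=0 → posterior Beta(17/4, 16/3)
obs 7: x=1 → posterior Beta(21/4, 16/3)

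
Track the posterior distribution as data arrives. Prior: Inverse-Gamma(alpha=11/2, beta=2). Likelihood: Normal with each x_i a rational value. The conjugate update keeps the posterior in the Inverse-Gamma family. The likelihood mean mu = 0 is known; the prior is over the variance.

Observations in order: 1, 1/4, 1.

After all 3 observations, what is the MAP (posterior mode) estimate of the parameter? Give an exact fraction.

obs 1: x=1 → posterior Inverse-Gamma(6, 5/2)
obs 2: x=1/4 → posterior Inverse-Gamma(13/2, 81/32)
obs 3: x=1 → posterior Inverse-Gamma(7, 97/32)

97/256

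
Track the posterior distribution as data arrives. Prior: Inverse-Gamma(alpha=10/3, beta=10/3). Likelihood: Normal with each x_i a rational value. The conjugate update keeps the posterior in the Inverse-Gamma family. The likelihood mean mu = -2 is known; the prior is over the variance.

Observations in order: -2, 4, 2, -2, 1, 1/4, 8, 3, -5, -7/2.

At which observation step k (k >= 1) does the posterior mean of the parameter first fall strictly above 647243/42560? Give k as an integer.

obs 1: x=-2 → posterior Inverse-Gamma(23/6, 10/3)
obs 2: x=4 → posterior Inverse-Gamma(13/3, 64/3)
obs 3: x=2 → posterior Inverse-Gamma(29/6, 88/3)
obs 4: x=-2 → posterior Inverse-Gamma(16/3, 88/3)
obs 5: x=1 → posterior Inverse-Gamma(35/6, 203/6)
obs 6: x=1/4 → posterior Inverse-Gamma(19/3, 3491/96)
obs 7: x=8 → posterior Inverse-Gamma(41/6, 8291/96)
obs 8: x=3 → posterior Inverse-Gamma(22/3, 9491/96)
obs 9: x=-5 → posterior Inverse-Gamma(47/6, 9923/96)
obs 10: x=-7/2 → posterior Inverse-Gamma(25/3, 10031/96)

k = 8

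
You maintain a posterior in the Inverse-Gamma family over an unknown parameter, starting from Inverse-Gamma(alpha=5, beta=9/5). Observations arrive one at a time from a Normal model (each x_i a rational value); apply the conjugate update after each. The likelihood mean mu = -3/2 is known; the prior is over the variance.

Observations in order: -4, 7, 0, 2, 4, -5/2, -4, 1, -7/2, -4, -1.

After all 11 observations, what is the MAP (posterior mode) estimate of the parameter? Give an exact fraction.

3017/460

obs 1: x=-4 → posterior Inverse-Gamma(11/2, 197/40)
obs 2: x=7 → posterior Inverse-Gamma(6, 821/20)
obs 3: x=0 → posterior Inverse-Gamma(13/2, 1687/40)
obs 4: x=2 → posterior Inverse-Gamma(7, 483/10)
obs 5: x=4 → posterior Inverse-Gamma(15/2, 2537/40)
obs 6: x=-5/2 → posterior Inverse-Gamma(8, 2557/40)
obs 7: x=-4 → posterior Inverse-Gamma(17/2, 1341/20)
obs 8: x=1 → posterior Inverse-Gamma(9, 2807/40)
obs 9: x=-7/2 → posterior Inverse-Gamma(19/2, 2887/40)
obs 10: x=-4 → posterior Inverse-Gamma(10, 753/10)
obs 11: x=-1 → posterior Inverse-Gamma(21/2, 3017/40)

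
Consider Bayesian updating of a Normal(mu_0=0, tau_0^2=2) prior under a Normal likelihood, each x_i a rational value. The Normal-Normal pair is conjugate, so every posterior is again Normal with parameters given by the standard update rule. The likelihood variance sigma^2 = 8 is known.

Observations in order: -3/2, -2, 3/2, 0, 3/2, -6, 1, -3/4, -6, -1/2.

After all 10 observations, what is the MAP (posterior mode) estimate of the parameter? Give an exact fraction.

obs 1: x=-3/2 → posterior Normal(-3/10, 8/5)
obs 2: x=-2 → posterior Normal(-7/12, 4/3)
obs 3: x=3/2 → posterior Normal(-2/7, 8/7)
obs 4: x=0 → posterior Normal(-1/4, 1)
obs 5: x=3/2 → posterior Normal(-1/18, 8/9)
obs 6: x=-6 → posterior Normal(-13/20, 4/5)
obs 7: x=1 → posterior Normal(-1/2, 8/11)
obs 8: x=-3/4 → posterior Normal(-25/48, 2/3)
obs 9: x=-6 → posterior Normal(-49/52, 8/13)
obs 10: x=-1/2 → posterior Normal(-51/56, 4/7)

-51/56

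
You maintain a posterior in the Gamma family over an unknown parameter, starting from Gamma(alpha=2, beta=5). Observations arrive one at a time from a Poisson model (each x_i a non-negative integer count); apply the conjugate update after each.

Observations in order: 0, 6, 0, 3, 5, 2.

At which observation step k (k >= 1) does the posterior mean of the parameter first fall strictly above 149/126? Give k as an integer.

k = 4

obs 1: x=0 → posterior Gamma(2, 6)
obs 2: x=6 → posterior Gamma(8, 7)
obs 3: x=0 → posterior Gamma(8, 8)
obs 4: x=3 → posterior Gamma(11, 9)
obs 5: x=5 → posterior Gamma(16, 10)
obs 6: x=2 → posterior Gamma(18, 11)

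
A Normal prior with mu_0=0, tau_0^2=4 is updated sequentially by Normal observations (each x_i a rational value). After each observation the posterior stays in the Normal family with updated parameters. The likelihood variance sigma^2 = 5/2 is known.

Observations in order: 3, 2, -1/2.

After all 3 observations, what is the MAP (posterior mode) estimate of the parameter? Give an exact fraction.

36/29

obs 1: x=3 → posterior Normal(24/13, 20/13)
obs 2: x=2 → posterior Normal(40/21, 20/21)
obs 3: x=-1/2 → posterior Normal(36/29, 20/29)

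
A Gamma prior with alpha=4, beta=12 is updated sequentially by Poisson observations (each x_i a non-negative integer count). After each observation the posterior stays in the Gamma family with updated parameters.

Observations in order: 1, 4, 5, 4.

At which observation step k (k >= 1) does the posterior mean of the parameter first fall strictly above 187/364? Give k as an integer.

k = 2

obs 1: x=1 → posterior Gamma(5, 13)
obs 2: x=4 → posterior Gamma(9, 14)
obs 3: x=5 → posterior Gamma(14, 15)
obs 4: x=4 → posterior Gamma(18, 16)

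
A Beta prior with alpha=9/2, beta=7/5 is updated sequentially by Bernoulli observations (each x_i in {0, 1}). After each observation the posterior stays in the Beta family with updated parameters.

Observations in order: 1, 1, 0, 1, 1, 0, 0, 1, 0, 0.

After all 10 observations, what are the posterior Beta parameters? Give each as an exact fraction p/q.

obs 1: x=1 → posterior Beta(11/2, 7/5)
obs 2: x=1 → posterior Beta(13/2, 7/5)
obs 3: x=0 → posterior Beta(13/2, 12/5)
obs 4: x=1 → posterior Beta(15/2, 12/5)
obs 5: x=1 → posterior Beta(17/2, 12/5)
obs 6: x=0 → posterior Beta(17/2, 17/5)
obs 7: x=0 → posterior Beta(17/2, 22/5)
obs 8: x=1 → posterior Beta(19/2, 22/5)
obs 9: x=0 → posterior Beta(19/2, 27/5)
obs 10: x=0 → posterior Beta(19/2, 32/5)

alpha=19/2, beta=32/5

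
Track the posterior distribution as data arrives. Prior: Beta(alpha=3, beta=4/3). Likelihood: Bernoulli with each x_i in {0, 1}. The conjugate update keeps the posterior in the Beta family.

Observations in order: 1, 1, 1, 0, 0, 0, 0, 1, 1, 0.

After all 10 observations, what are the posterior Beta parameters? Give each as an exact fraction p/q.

alpha=8, beta=19/3

obs 1: x=1 → posterior Beta(4, 4/3)
obs 2: x=1 → posterior Beta(5, 4/3)
obs 3: x=1 → posterior Beta(6, 4/3)
obs 4: x=0 → posterior Beta(6, 7/3)
obs 5: x=0 → posterior Beta(6, 10/3)
obs 6: x=0 → posterior Beta(6, 13/3)
obs 7: x=0 → posterior Beta(6, 16/3)
obs 8: x=1 → posterior Beta(7, 16/3)
obs 9: x=1 → posterior Beta(8, 16/3)
obs 10: x=0 → posterior Beta(8, 19/3)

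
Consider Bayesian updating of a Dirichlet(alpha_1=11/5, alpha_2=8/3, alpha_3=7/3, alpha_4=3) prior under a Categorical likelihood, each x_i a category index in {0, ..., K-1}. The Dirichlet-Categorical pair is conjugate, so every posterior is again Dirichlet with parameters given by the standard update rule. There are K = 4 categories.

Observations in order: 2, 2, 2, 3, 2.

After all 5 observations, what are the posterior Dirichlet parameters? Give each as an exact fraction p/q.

obs 1: x=2 → posterior Dirichlet(11/5, 8/3, 10/3, 3)
obs 2: x=2 → posterior Dirichlet(11/5, 8/3, 13/3, 3)
obs 3: x=2 → posterior Dirichlet(11/5, 8/3, 16/3, 3)
obs 4: x=3 → posterior Dirichlet(11/5, 8/3, 16/3, 4)
obs 5: x=2 → posterior Dirichlet(11/5, 8/3, 19/3, 4)

alpha_1=11/5, alpha_2=8/3, alpha_3=19/3, alpha_4=4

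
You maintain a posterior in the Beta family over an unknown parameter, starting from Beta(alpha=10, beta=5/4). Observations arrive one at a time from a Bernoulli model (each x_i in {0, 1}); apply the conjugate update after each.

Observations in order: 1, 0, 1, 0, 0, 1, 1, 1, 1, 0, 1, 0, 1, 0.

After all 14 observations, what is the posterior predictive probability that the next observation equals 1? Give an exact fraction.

72/101

obs 1: x=1 → posterior Beta(11, 5/4)
obs 2: x=0 → posterior Beta(11, 9/4)
obs 3: x=1 → posterior Beta(12, 9/4)
obs 4: x=0 → posterior Beta(12, 13/4)
obs 5: x=0 → posterior Beta(12, 17/4)
obs 6: x=1 → posterior Beta(13, 17/4)
obs 7: x=1 → posterior Beta(14, 17/4)
obs 8: x=1 → posterior Beta(15, 17/4)
obs 9: x=1 → posterior Beta(16, 17/4)
obs 10: x=0 → posterior Beta(16, 21/4)
obs 11: x=1 → posterior Beta(17, 21/4)
obs 12: x=0 → posterior Beta(17, 25/4)
obs 13: x=1 → posterior Beta(18, 25/4)
obs 14: x=0 → posterior Beta(18, 29/4)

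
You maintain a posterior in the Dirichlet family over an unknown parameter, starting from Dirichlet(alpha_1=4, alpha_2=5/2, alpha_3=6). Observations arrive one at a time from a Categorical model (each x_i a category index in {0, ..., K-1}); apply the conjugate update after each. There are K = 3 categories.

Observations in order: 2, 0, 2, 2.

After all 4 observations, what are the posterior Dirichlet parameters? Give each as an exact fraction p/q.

alpha_1=5, alpha_2=5/2, alpha_3=9

obs 1: x=2 → posterior Dirichlet(4, 5/2, 7)
obs 2: x=0 → posterior Dirichlet(5, 5/2, 7)
obs 3: x=2 → posterior Dirichlet(5, 5/2, 8)
obs 4: x=2 → posterior Dirichlet(5, 5/2, 9)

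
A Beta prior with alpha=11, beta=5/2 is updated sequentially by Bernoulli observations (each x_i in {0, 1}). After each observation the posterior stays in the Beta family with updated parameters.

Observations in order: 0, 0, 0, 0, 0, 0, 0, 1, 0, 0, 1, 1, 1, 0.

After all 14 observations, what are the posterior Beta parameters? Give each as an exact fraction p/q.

alpha=15, beta=25/2

obs 1: x=0 → posterior Beta(11, 7/2)
obs 2: x=0 → posterior Beta(11, 9/2)
obs 3: x=0 → posterior Beta(11, 11/2)
obs 4: x=0 → posterior Beta(11, 13/2)
obs 5: x=0 → posterior Beta(11, 15/2)
obs 6: x=0 → posterior Beta(11, 17/2)
obs 7: x=0 → posterior Beta(11, 19/2)
obs 8: x=1 → posterior Beta(12, 19/2)
obs 9: x=0 → posterior Beta(12, 21/2)
obs 10: x=0 → posterior Beta(12, 23/2)
obs 11: x=1 → posterior Beta(13, 23/2)
obs 12: x=1 → posterior Beta(14, 23/2)
obs 13: x=1 → posterior Beta(15, 23/2)
obs 14: x=0 → posterior Beta(15, 25/2)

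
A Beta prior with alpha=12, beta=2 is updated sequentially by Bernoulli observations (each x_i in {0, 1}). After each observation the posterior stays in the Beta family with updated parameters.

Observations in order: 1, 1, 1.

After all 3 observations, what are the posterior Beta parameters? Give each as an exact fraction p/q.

alpha=15, beta=2

obs 1: x=1 → posterior Beta(13, 2)
obs 2: x=1 → posterior Beta(14, 2)
obs 3: x=1 → posterior Beta(15, 2)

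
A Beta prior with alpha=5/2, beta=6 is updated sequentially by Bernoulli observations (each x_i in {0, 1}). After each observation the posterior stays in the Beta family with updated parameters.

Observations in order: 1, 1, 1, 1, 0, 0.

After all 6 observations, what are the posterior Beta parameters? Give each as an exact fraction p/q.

obs 1: x=1 → posterior Beta(7/2, 6)
obs 2: x=1 → posterior Beta(9/2, 6)
obs 3: x=1 → posterior Beta(11/2, 6)
obs 4: x=1 → posterior Beta(13/2, 6)
obs 5: x=0 → posterior Beta(13/2, 7)
obs 6: x=0 → posterior Beta(13/2, 8)

alpha=13/2, beta=8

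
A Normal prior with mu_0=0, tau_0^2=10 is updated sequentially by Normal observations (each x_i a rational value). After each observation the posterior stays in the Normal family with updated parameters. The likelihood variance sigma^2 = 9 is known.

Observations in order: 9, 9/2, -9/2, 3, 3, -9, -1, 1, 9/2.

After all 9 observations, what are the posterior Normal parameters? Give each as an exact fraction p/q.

mu_0=35/33, tau_0^2=10/11

obs 1: x=9 → posterior Normal(90/19, 90/19)
obs 2: x=9/2 → posterior Normal(135/29, 90/29)
obs 3: x=-9/2 → posterior Normal(30/13, 30/13)
obs 4: x=3 → posterior Normal(120/49, 90/49)
obs 5: x=3 → posterior Normal(150/59, 90/59)
obs 6: x=-9 → posterior Normal(20/23, 30/23)
obs 7: x=-1 → posterior Normal(50/79, 90/79)
obs 8: x=1 → posterior Normal(60/89, 90/89)
obs 9: x=9/2 → posterior Normal(35/33, 10/11)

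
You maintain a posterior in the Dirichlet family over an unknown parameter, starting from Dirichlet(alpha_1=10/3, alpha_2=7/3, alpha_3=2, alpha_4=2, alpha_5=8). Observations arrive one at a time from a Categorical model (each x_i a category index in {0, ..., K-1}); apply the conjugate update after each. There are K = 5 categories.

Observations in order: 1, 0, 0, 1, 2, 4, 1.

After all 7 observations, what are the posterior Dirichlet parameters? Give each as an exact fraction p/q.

alpha_1=16/3, alpha_2=16/3, alpha_3=3, alpha_4=2, alpha_5=9

obs 1: x=1 → posterior Dirichlet(10/3, 10/3, 2, 2, 8)
obs 2: x=0 → posterior Dirichlet(13/3, 10/3, 2, 2, 8)
obs 3: x=0 → posterior Dirichlet(16/3, 10/3, 2, 2, 8)
obs 4: x=1 → posterior Dirichlet(16/3, 13/3, 2, 2, 8)
obs 5: x=2 → posterior Dirichlet(16/3, 13/3, 3, 2, 8)
obs 6: x=4 → posterior Dirichlet(16/3, 13/3, 3, 2, 9)
obs 7: x=1 → posterior Dirichlet(16/3, 16/3, 3, 2, 9)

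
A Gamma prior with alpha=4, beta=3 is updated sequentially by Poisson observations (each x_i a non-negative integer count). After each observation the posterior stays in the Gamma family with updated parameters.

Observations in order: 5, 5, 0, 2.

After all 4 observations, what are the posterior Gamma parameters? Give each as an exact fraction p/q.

alpha=16, beta=7

obs 1: x=5 → posterior Gamma(9, 4)
obs 2: x=5 → posterior Gamma(14, 5)
obs 3: x=0 → posterior Gamma(14, 6)
obs 4: x=2 → posterior Gamma(16, 7)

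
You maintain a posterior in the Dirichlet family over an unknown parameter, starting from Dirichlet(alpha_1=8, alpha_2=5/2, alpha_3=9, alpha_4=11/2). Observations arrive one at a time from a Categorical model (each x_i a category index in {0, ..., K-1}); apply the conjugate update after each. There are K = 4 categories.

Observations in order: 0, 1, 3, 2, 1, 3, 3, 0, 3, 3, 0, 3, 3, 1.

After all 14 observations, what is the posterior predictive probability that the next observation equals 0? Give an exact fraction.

11/39

obs 1: x=0 → posterior Dirichlet(9, 5/2, 9, 11/2)
obs 2: x=1 → posterior Dirichlet(9, 7/2, 9, 11/2)
obs 3: x=3 → posterior Dirichlet(9, 7/2, 9, 13/2)
obs 4: x=2 → posterior Dirichlet(9, 7/2, 10, 13/2)
obs 5: x=1 → posterior Dirichlet(9, 9/2, 10, 13/2)
obs 6: x=3 → posterior Dirichlet(9, 9/2, 10, 15/2)
obs 7: x=3 → posterior Dirichlet(9, 9/2, 10, 17/2)
obs 8: x=0 → posterior Dirichlet(10, 9/2, 10, 17/2)
obs 9: x=3 → posterior Dirichlet(10, 9/2, 10, 19/2)
obs 10: x=3 → posterior Dirichlet(10, 9/2, 10, 21/2)
obs 11: x=0 → posterior Dirichlet(11, 9/2, 10, 21/2)
obs 12: x=3 → posterior Dirichlet(11, 9/2, 10, 23/2)
obs 13: x=3 → posterior Dirichlet(11, 9/2, 10, 25/2)
obs 14: x=1 → posterior Dirichlet(11, 11/2, 10, 25/2)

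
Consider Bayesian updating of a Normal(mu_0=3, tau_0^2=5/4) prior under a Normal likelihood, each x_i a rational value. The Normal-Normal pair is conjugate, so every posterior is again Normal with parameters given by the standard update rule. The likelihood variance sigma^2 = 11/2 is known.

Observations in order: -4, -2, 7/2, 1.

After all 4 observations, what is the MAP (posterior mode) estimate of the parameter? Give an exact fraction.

39/28

obs 1: x=-4 → posterior Normal(46/27, 55/54)
obs 2: x=-2 → posterior Normal(9/8, 55/64)
obs 3: x=7/2 → posterior Normal(107/74, 55/74)
obs 4: x=1 → posterior Normal(39/28, 55/84)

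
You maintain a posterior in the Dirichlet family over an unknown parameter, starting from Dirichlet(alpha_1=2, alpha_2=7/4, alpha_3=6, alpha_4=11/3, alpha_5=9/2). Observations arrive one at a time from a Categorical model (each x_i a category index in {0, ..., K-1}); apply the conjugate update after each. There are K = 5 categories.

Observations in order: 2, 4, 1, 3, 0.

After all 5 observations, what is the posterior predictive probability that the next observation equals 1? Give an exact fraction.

obs 1: x=2 → posterior Dirichlet(2, 7/4, 7, 11/3, 9/2)
obs 2: x=4 → posterior Dirichlet(2, 7/4, 7, 11/3, 11/2)
obs 3: x=1 → posterior Dirichlet(2, 11/4, 7, 11/3, 11/2)
obs 4: x=3 → posterior Dirichlet(2, 11/4, 7, 14/3, 11/2)
obs 5: x=0 → posterior Dirichlet(3, 11/4, 7, 14/3, 11/2)

3/25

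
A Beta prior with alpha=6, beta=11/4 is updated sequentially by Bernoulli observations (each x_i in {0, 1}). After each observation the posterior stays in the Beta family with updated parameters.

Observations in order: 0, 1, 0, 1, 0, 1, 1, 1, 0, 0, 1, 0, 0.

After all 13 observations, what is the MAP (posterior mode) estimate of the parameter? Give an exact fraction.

obs 1: x=0 → posterior Beta(6, 15/4)
obs 2: x=1 → posterior Beta(7, 15/4)
obs 3: x=0 → posterior Beta(7, 19/4)
obs 4: x=1 → posterior Beta(8, 19/4)
obs 5: x=0 → posterior Beta(8, 23/4)
obs 6: x=1 → posterior Beta(9, 23/4)
obs 7: x=1 → posterior Beta(10, 23/4)
obs 8: x=1 → posterior Beta(11, 23/4)
obs 9: x=0 → posterior Beta(11, 27/4)
obs 10: x=0 → posterior Beta(11, 31/4)
obs 11: x=1 → posterior Beta(12, 31/4)
obs 12: x=0 → posterior Beta(12, 35/4)
obs 13: x=0 → posterior Beta(12, 39/4)

44/79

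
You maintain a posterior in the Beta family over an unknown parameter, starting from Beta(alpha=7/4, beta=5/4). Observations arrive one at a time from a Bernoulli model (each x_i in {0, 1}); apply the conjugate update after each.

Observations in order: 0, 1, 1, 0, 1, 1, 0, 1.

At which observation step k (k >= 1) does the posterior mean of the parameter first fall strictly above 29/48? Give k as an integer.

k = 3

obs 1: x=0 → posterior Beta(7/4, 9/4)
obs 2: x=1 → posterior Beta(11/4, 9/4)
obs 3: x=1 → posterior Beta(15/4, 9/4)
obs 4: x=0 → posterior Beta(15/4, 13/4)
obs 5: x=1 → posterior Beta(19/4, 13/4)
obs 6: x=1 → posterior Beta(23/4, 13/4)
obs 7: x=0 → posterior Beta(23/4, 17/4)
obs 8: x=1 → posterior Beta(27/4, 17/4)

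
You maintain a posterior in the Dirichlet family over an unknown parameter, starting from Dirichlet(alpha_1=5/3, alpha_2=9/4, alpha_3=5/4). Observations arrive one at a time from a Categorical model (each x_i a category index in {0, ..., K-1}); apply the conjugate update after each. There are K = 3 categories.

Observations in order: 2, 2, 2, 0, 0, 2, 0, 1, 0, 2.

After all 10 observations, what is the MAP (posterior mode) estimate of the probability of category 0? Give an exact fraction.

obs 1: x=2 → posterior Dirichlet(5/3, 9/4, 9/4)
obs 2: x=2 → posterior Dirichlet(5/3, 9/4, 13/4)
obs 3: x=2 → posterior Dirichlet(5/3, 9/4, 17/4)
obs 4: x=0 → posterior Dirichlet(8/3, 9/4, 17/4)
obs 5: x=0 → posterior Dirichlet(11/3, 9/4, 17/4)
obs 6: x=2 → posterior Dirichlet(11/3, 9/4, 21/4)
obs 7: x=0 → posterior Dirichlet(14/3, 9/4, 21/4)
obs 8: x=1 → posterior Dirichlet(14/3, 13/4, 21/4)
obs 9: x=0 → posterior Dirichlet(17/3, 13/4, 21/4)
obs 10: x=2 → posterior Dirichlet(17/3, 13/4, 25/4)

28/73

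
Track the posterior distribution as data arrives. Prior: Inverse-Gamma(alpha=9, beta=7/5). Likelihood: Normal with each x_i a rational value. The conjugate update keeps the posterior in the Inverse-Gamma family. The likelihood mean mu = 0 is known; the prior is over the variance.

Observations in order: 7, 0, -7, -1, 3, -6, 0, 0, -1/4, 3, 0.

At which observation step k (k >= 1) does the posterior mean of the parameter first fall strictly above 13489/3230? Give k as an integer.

k = 3

obs 1: x=7 → posterior Inverse-Gamma(19/2, 259/10)
obs 2: x=0 → posterior Inverse-Gamma(10, 259/10)
obs 3: x=-7 → posterior Inverse-Gamma(21/2, 252/5)
obs 4: x=-1 → posterior Inverse-Gamma(11, 509/10)
obs 5: x=3 → posterior Inverse-Gamma(23/2, 277/5)
obs 6: x=-6 → posterior Inverse-Gamma(12, 367/5)
obs 7: x=0 → posterior Inverse-Gamma(25/2, 367/5)
obs 8: x=0 → posterior Inverse-Gamma(13, 367/5)
obs 9: x=-1/4 → posterior Inverse-Gamma(27/2, 11749/160)
obs 10: x=3 → posterior Inverse-Gamma(14, 12469/160)
obs 11: x=0 → posterior Inverse-Gamma(29/2, 12469/160)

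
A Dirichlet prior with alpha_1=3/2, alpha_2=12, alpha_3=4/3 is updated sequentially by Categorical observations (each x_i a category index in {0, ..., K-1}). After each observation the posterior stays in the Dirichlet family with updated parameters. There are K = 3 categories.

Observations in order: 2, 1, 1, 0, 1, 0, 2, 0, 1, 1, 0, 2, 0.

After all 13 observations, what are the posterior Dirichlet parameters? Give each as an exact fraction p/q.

obs 1: x=2 → posterior Dirichlet(3/2, 12, 7/3)
obs 2: x=1 → posterior Dirichlet(3/2, 13, 7/3)
obs 3: x=1 → posterior Dirichlet(3/2, 14, 7/3)
obs 4: x=0 → posterior Dirichlet(5/2, 14, 7/3)
obs 5: x=1 → posterior Dirichlet(5/2, 15, 7/3)
obs 6: x=0 → posterior Dirichlet(7/2, 15, 7/3)
obs 7: x=2 → posterior Dirichlet(7/2, 15, 10/3)
obs 8: x=0 → posterior Dirichlet(9/2, 15, 10/3)
obs 9: x=1 → posterior Dirichlet(9/2, 16, 10/3)
obs 10: x=1 → posterior Dirichlet(9/2, 17, 10/3)
obs 11: x=0 → posterior Dirichlet(11/2, 17, 10/3)
obs 12: x=2 → posterior Dirichlet(11/2, 17, 13/3)
obs 13: x=0 → posterior Dirichlet(13/2, 17, 13/3)

alpha_1=13/2, alpha_2=17, alpha_3=13/3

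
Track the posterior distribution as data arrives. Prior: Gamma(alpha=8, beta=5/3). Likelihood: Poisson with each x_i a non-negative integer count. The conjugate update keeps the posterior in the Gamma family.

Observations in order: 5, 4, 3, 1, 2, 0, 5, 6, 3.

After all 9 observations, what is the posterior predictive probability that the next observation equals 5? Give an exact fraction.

8930340149763748384584797969437764434728971332695479876738613248/70934557307860443711736098025989133248003781773149967193603515625

obs 1: x=5 → posterior Gamma(13, 8/3)
obs 2: x=4 → posterior Gamma(17, 11/3)
obs 3: x=3 → posterior Gamma(20, 14/3)
obs 4: x=1 → posterior Gamma(21, 17/3)
obs 5: x=2 → posterior Gamma(23, 20/3)
obs 6: x=0 → posterior Gamma(23, 23/3)
obs 7: x=5 → posterior Gamma(28, 26/3)
obs 8: x=6 → posterior Gamma(34, 29/3)
obs 9: x=3 → posterior Gamma(37, 32/3)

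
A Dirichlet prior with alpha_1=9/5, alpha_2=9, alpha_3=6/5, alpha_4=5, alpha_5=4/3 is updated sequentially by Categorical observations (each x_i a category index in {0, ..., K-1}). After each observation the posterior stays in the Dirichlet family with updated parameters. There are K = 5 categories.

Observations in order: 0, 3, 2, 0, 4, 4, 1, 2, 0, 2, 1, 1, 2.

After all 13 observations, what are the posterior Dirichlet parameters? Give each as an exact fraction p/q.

alpha_1=24/5, alpha_2=12, alpha_3=26/5, alpha_4=6, alpha_5=10/3

obs 1: x=0 → posterior Dirichlet(14/5, 9, 6/5, 5, 4/3)
obs 2: x=3 → posterior Dirichlet(14/5, 9, 6/5, 6, 4/3)
obs 3: x=2 → posterior Dirichlet(14/5, 9, 11/5, 6, 4/3)
obs 4: x=0 → posterior Dirichlet(19/5, 9, 11/5, 6, 4/3)
obs 5: x=4 → posterior Dirichlet(19/5, 9, 11/5, 6, 7/3)
obs 6: x=4 → posterior Dirichlet(19/5, 9, 11/5, 6, 10/3)
obs 7: x=1 → posterior Dirichlet(19/5, 10, 11/5, 6, 10/3)
obs 8: x=2 → posterior Dirichlet(19/5, 10, 16/5, 6, 10/3)
obs 9: x=0 → posterior Dirichlet(24/5, 10, 16/5, 6, 10/3)
obs 10: x=2 → posterior Dirichlet(24/5, 10, 21/5, 6, 10/3)
obs 11: x=1 → posterior Dirichlet(24/5, 11, 21/5, 6, 10/3)
obs 12: x=1 → posterior Dirichlet(24/5, 12, 21/5, 6, 10/3)
obs 13: x=2 → posterior Dirichlet(24/5, 12, 26/5, 6, 10/3)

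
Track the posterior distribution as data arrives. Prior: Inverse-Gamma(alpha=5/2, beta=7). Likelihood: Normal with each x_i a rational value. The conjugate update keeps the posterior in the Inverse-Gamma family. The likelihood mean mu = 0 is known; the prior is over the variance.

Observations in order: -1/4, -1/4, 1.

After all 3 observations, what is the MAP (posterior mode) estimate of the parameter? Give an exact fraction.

obs 1: x=-1/4 → posterior Inverse-Gamma(3, 225/32)
obs 2: x=-1/4 → posterior Inverse-Gamma(7/2, 113/16)
obs 3: x=1 → posterior Inverse-Gamma(4, 121/16)

121/80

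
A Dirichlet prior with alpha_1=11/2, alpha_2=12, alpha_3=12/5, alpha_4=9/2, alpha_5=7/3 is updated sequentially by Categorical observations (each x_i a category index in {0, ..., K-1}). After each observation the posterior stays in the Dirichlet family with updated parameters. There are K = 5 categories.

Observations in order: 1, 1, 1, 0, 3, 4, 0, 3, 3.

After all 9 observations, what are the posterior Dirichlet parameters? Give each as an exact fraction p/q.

obs 1: x=1 → posterior Dirichlet(11/2, 13, 12/5, 9/2, 7/3)
obs 2: x=1 → posterior Dirichlet(11/2, 14, 12/5, 9/2, 7/3)
obs 3: x=1 → posterior Dirichlet(11/2, 15, 12/5, 9/2, 7/3)
obs 4: x=0 → posterior Dirichlet(13/2, 15, 12/5, 9/2, 7/3)
obs 5: x=3 → posterior Dirichlet(13/2, 15, 12/5, 11/2, 7/3)
obs 6: x=4 → posterior Dirichlet(13/2, 15, 12/5, 11/2, 10/3)
obs 7: x=0 → posterior Dirichlet(15/2, 15, 12/5, 11/2, 10/3)
obs 8: x=3 → posterior Dirichlet(15/2, 15, 12/5, 13/2, 10/3)
obs 9: x=3 → posterior Dirichlet(15/2, 15, 12/5, 15/2, 10/3)

alpha_1=15/2, alpha_2=15, alpha_3=12/5, alpha_4=15/2, alpha_5=10/3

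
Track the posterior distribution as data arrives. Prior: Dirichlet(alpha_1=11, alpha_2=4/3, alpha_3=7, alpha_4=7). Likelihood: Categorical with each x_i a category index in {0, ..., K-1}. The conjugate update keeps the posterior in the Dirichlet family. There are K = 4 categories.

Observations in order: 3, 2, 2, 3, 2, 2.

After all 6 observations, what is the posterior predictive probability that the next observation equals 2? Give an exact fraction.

33/97

obs 1: x=3 → posterior Dirichlet(11, 4/3, 7, 8)
obs 2: x=2 → posterior Dirichlet(11, 4/3, 8, 8)
obs 3: x=2 → posterior Dirichlet(11, 4/3, 9, 8)
obs 4: x=3 → posterior Dirichlet(11, 4/3, 9, 9)
obs 5: x=2 → posterior Dirichlet(11, 4/3, 10, 9)
obs 6: x=2 → posterior Dirichlet(11, 4/3, 11, 9)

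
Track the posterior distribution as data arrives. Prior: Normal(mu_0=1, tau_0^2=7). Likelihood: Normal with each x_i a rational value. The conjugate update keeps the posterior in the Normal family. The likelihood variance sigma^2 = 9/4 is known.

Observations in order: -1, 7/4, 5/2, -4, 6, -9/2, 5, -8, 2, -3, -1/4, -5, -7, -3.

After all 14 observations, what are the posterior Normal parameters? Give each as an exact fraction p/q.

obs 1: x=-1 → posterior Normal(-19/37, 63/37)
obs 2: x=7/4 → posterior Normal(6/13, 63/65)
obs 3: x=5/2 → posterior Normal(100/93, 21/31)
obs 4: x=-4 → posterior Normal(-12/121, 63/121)
obs 5: x=6 → posterior Normal(156/149, 63/149)
obs 6: x=-9/2 → posterior Normal(10/59, 21/59)
obs 7: x=5 → posterior Normal(34/41, 63/205)
obs 8: x=-8 → posterior Normal(-54/233, 63/233)
obs 9: x=2 → posterior Normal(2/261, 7/29)
obs 10: x=-3 → posterior Normal(-82/289, 63/289)
obs 11: x=-1/4 → posterior Normal(-89/317, 63/317)
obs 12: x=-5 → posterior Normal(-229/345, 21/115)
obs 13: x=-7 → posterior Normal(-425/373, 63/373)
obs 14: x=-3 → posterior Normal(-509/401, 63/401)

mu_0=-509/401, tau_0^2=63/401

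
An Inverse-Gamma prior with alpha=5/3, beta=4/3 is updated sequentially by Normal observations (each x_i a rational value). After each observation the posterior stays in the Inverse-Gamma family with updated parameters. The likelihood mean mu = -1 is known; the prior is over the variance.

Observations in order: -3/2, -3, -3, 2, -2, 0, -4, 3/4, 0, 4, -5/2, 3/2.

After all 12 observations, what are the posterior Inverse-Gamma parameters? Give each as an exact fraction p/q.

obs 1: x=-3/2 → posterior Inverse-Gamma(13/6, 35/24)
obs 2: x=-3 → posterior Inverse-Gamma(8/3, 83/24)
obs 3: x=-3 → posterior Inverse-Gamma(19/6, 131/24)
obs 4: x=2 → posterior Inverse-Gamma(11/3, 239/24)
obs 5: x=-2 → posterior Inverse-Gamma(25/6, 251/24)
obs 6: x=0 → posterior Inverse-Gamma(14/3, 263/24)
obs 7: x=-4 → posterior Inverse-Gamma(31/6, 371/24)
obs 8: x=3/4 → posterior Inverse-Gamma(17/3, 1631/96)
obs 9: x=0 → posterior Inverse-Gamma(37/6, 1679/96)
obs 10: x=4 → posterior Inverse-Gamma(20/3, 2879/96)
obs 11: x=-5/2 → posterior Inverse-Gamma(43/6, 2987/96)
obs 12: x=3/2 → posterior Inverse-Gamma(23/3, 3287/96)

alpha=23/3, beta=3287/96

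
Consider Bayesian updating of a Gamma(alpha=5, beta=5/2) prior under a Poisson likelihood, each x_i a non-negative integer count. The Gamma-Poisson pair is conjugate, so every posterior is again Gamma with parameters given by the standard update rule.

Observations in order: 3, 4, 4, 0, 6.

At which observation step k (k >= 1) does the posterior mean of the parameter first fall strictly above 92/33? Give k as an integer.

obs 1: x=3 → posterior Gamma(8, 7/2)
obs 2: x=4 → posterior Gamma(12, 9/2)
obs 3: x=4 → posterior Gamma(16, 11/2)
obs 4: x=0 → posterior Gamma(16, 13/2)
obs 5: x=6 → posterior Gamma(22, 15/2)

k = 3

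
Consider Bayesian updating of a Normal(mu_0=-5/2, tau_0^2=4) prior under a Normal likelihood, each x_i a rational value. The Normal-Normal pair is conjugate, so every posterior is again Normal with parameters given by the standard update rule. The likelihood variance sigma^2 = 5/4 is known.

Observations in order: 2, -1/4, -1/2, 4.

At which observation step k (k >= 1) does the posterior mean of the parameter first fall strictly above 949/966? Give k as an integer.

k = 4

obs 1: x=2 → posterior Normal(13/14, 20/21)
obs 2: x=-1/4 → posterior Normal(31/74, 20/37)
obs 3: x=-1/2 → posterior Normal(15/106, 20/53)
obs 4: x=4 → posterior Normal(143/138, 20/69)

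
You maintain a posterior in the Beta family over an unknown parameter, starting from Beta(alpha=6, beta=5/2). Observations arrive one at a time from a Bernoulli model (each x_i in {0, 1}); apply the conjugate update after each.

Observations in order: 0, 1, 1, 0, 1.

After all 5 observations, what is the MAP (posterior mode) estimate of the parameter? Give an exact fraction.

16/23

obs 1: x=0 → posterior Beta(6, 7/2)
obs 2: x=1 → posterior Beta(7, 7/2)
obs 3: x=1 → posterior Beta(8, 7/2)
obs 4: x=0 → posterior Beta(8, 9/2)
obs 5: x=1 → posterior Beta(9, 9/2)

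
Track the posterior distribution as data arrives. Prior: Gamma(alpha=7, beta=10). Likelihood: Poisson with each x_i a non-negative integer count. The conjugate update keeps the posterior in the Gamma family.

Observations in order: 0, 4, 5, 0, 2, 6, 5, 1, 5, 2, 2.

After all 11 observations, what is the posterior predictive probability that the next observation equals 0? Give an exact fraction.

obs 1: x=0 → posterior Gamma(7, 11)
obs 2: x=4 → posterior Gamma(11, 12)
obs 3: x=5 → posterior Gamma(16, 13)
obs 4: x=0 → posterior Gamma(16, 14)
obs 5: x=2 → posterior Gamma(18, 15)
obs 6: x=6 → posterior Gamma(24, 16)
obs 7: x=5 → posterior Gamma(29, 17)
obs 8: x=1 → posterior Gamma(30, 18)
obs 9: x=5 → posterior Gamma(35, 19)
obs 10: x=2 → posterior Gamma(37, 20)
obs 11: x=2 → posterior Gamma(39, 21)

3685975927806112219127687339549342762856035687969181/22619580800770514778759787562400873673529752979243008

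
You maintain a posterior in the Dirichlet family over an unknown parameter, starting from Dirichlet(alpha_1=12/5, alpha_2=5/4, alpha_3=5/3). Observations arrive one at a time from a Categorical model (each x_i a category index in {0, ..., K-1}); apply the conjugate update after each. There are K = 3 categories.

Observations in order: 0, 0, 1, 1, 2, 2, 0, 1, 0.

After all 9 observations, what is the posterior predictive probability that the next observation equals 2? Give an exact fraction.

220/859

obs 1: x=0 → posterior Dirichlet(17/5, 5/4, 5/3)
obs 2: x=0 → posterior Dirichlet(22/5, 5/4, 5/3)
obs 3: x=1 → posterior Dirichlet(22/5, 9/4, 5/3)
obs 4: x=1 → posterior Dirichlet(22/5, 13/4, 5/3)
obs 5: x=2 → posterior Dirichlet(22/5, 13/4, 8/3)
obs 6: x=2 → posterior Dirichlet(22/5, 13/4, 11/3)
obs 7: x=0 → posterior Dirichlet(27/5, 13/4, 11/3)
obs 8: x=1 → posterior Dirichlet(27/5, 17/4, 11/3)
obs 9: x=0 → posterior Dirichlet(32/5, 17/4, 11/3)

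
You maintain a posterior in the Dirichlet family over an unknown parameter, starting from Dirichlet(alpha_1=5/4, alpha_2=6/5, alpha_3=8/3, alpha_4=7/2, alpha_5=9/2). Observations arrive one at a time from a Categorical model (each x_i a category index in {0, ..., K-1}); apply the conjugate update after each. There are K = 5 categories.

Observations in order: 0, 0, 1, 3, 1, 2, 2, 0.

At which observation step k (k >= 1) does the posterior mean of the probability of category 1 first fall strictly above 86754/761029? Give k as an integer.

k = 3

obs 1: x=0 → posterior Dirichlet(9/4, 6/5, 8/3, 7/2, 9/2)
obs 2: x=0 → posterior Dirichlet(13/4, 6/5, 8/3, 7/2, 9/2)
obs 3: x=1 → posterior Dirichlet(13/4, 11/5, 8/3, 7/2, 9/2)
obs 4: x=3 → posterior Dirichlet(13/4, 11/5, 8/3, 9/2, 9/2)
obs 5: x=1 → posterior Dirichlet(13/4, 16/5, 8/3, 9/2, 9/2)
obs 6: x=2 → posterior Dirichlet(13/4, 16/5, 11/3, 9/2, 9/2)
obs 7: x=2 → posterior Dirichlet(13/4, 16/5, 14/3, 9/2, 9/2)
obs 8: x=0 → posterior Dirichlet(17/4, 16/5, 14/3, 9/2, 9/2)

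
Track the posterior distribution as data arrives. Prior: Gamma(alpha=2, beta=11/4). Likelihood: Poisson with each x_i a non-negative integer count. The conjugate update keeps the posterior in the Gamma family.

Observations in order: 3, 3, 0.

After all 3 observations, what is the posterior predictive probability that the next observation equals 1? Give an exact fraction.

obs 1: x=3 → posterior Gamma(5, 15/4)
obs 2: x=3 → posterior Gamma(8, 19/4)
obs 3: x=0 → posterior Gamma(8, 23/4)

2505951528992/7625597484987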